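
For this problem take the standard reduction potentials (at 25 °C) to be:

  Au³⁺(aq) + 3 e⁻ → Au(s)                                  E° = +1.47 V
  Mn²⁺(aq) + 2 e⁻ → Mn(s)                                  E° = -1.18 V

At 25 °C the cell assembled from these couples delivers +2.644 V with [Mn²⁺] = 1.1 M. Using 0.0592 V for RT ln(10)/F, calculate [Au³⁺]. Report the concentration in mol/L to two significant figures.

0.57 M

Au³⁺/Au is the cathode, Mn²⁺/Mn the anode: E°cell = +2.65 V, n = 6.
Overall reaction: 2 Au³⁺(aq) + 3 Mn(s) → 2 Au(s) + 3 Mn²⁺(aq); Q = [Mn²⁺]^3/[Au³⁺]^2.
From E = E° − (0.0592/n) log Q: log Q = (E° − E)·n/0.0592 = (+2.65 − (+2.644))·6/0.0592 = 0.6081.
So 2·log[Au³⁺] = 3·log(1.1) − log Q = 0.1242 − (0.6081) = -0.4839; log[Au³⁺] = -0.4839 / 2 = -0.2419; [Au³⁺] = 10^(-0.2419) ≈ 0.57 M.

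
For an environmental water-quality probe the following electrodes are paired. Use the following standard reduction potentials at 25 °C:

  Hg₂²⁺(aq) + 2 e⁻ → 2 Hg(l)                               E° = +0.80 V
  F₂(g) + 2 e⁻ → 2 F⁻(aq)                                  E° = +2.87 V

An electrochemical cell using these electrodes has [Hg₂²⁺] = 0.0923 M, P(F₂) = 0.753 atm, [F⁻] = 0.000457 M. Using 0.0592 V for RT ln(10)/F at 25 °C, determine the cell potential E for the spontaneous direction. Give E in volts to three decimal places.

F₂/F⁻ is the cathode (higher E°), Hg₂²⁺/Hg the anode: E°cell = +2.87 − (+0.80) = +2.07 V, n = 2.
Overall: F₂(g) + 2 Hg(l) → 2 F⁻(aq) + Hg₂²⁺(aq)
Q = [F⁻]^2·[Hg₂²⁺] / (P(F₂)); log Q = -7.592.
E = E° − (0.0592/n) log Q = +2.07 − (0.0592/2)(-7.592) = +2.295 V.

+2.295 V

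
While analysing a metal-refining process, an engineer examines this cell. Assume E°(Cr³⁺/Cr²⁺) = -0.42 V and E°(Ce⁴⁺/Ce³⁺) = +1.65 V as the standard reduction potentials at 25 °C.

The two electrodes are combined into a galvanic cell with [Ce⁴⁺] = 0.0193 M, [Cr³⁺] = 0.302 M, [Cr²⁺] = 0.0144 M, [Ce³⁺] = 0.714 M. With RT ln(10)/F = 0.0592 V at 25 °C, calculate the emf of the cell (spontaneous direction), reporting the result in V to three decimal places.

+1.899 V

Ce⁴⁺/Ce³⁺ is the cathode (higher E°), Cr³⁺/Cr²⁺ the anode: E°cell = +1.65 − (-0.42) = +2.07 V, n = 1.
Overall: Ce⁴⁺(aq) + Cr²⁺(aq) → Ce³⁺(aq) + Cr³⁺(aq)
Q = [Ce³⁺]·[Cr³⁺] / ([Ce⁴⁺]·[Cr²⁺]); log Q = 2.890.
E = E° − (0.0592/n) log Q = +2.07 − (0.0592/1)(2.890) = +1.899 V.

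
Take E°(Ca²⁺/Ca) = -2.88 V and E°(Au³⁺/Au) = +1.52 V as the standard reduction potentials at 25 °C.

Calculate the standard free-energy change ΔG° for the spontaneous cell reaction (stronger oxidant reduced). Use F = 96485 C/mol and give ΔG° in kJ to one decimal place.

-2547.2 kJ

Au³⁺/Au (E° = +1.52 V) is the cathode; Ca²⁺/Ca (E° = -2.88 V) is the anode, so E°cell = +4.40 V.
Balancing electrons gives n = 6 (lcm of 3 and 2).
ΔG° = −nFE° = −(6)(96485)(+4.40) = -2,547,204 J = -2547.2 kJ.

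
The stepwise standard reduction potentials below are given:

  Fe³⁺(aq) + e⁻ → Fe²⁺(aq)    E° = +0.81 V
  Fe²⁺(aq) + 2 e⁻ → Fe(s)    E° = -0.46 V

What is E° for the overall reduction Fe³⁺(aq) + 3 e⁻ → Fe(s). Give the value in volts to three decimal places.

Adding the free-energy changes (−nFE°) of the two steps gives −n₃FE°₃ = −n₁FE°₁ − n₂FE°₂.
E°₃ = (1×+0.81 + 2×-0.46) / 3 = (-0.110) / 3 = -0.037 V.
E° values themselves are not directly additive — weighting by electron count is essential.

-0.037 V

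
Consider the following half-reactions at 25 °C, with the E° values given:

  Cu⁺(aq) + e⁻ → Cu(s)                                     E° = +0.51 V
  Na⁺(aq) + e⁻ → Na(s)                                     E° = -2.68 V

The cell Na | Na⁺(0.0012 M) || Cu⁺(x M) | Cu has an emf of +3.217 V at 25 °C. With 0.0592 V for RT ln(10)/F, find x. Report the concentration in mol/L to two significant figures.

0.0034 M

Cu⁺/Cu is the cathode, Na⁺/Na the anode: E°cell = +3.19 V, n = 1.
Overall reaction: Cu⁺(aq) + Na(s) → Cu(s) + Na⁺(aq); Q = [Na⁺]^1/[Cu⁺]^1.
From E = E° − (0.0592/n) log Q: log Q = (E° − E)·n/0.0592 = (+3.19 − (+3.217))·1/0.0592 = -0.4561.
So 1·log[Cu⁺] = 1·log(0.0012) − log Q = -2.9208 − (-0.4561) = -2.4647; [Cu⁺] = 10^(-2.4647) ≈ 0.0034 M.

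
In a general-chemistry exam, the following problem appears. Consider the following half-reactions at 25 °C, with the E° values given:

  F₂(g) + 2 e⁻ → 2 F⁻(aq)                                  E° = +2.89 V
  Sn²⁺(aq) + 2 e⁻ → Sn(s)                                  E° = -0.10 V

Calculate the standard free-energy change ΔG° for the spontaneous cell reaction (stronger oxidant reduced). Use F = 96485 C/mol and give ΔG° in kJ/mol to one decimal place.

-577.0 kJ/mol

F₂/F⁻ (E° = +2.89 V) is the cathode; Sn²⁺/Sn (E° = -0.10 V) is the anode, so E°cell = +2.99 V.
Balancing electrons gives n = 2 (lcm of 2 and 2).
ΔG° = −nFE° = −(2)(96485)(+2.99) = -576,980 J = -577.0 kJ/mol.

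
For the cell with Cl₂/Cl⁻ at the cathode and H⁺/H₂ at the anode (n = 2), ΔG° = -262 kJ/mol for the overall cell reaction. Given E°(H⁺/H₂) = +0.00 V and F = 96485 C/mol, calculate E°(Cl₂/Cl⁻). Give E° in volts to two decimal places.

E°cell = −ΔG°/(nF) = −(-262×10³)/((2)(96485)) = +1.358 V.
Since Cl₂/Cl⁻ is the cathode and H⁺/H₂ the anode, E°cell = E°(Cl₂/Cl⁻) − E°(H⁺/H₂).
So E°(Cl₂/Cl⁻) = E°cell + E°(H⁺/H₂) = +1.358 + (+0.00) = +1.36 V.

+1.36 V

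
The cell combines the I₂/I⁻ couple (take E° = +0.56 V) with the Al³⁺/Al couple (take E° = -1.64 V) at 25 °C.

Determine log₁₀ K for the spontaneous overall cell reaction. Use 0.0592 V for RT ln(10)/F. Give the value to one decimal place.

Cathode: I₂/I⁻; anode: Al³⁺/Al. E°cell = +2.20 V, n = 6.
log K = nE°cell / 0.0592 = (6)(+2.20) / 0.0592 = 223.0.

223.0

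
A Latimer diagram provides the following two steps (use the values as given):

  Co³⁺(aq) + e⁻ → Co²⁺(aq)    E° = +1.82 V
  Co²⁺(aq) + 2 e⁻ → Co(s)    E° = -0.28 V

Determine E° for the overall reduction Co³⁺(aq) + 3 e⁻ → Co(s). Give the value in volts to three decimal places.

+0.420 V

Standard free energies of sequential steps add: ΔG°₃ = ΔG°₁ + ΔG°₂, so n₃E°₃ = n₁E°₁ + n₂E°₂.
E°₃ = (1×+1.82 + 2×-0.28) / 3 = (+1.260) / 3 = +0.420 V.
E° values themselves are not directly additive — weighting by electron count is essential.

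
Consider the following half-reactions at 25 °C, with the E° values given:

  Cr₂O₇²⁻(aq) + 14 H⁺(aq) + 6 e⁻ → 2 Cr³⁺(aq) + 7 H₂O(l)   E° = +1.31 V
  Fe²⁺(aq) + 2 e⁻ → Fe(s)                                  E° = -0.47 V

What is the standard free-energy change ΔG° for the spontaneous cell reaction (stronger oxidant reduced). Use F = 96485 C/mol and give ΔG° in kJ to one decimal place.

Cr₂O₇²⁻/Cr³⁺ (E° = +1.31 V) is the cathode; Fe²⁺/Fe (E° = -0.47 V) is the anode, so E°cell = +1.78 V.
Balancing electrons gives n = 6 (lcm of 6 and 2).
ΔG° = −nFE° = −(6)(96485)(+1.78) = -1,030,460 J = -1030.5 kJ.

-1030.5 kJ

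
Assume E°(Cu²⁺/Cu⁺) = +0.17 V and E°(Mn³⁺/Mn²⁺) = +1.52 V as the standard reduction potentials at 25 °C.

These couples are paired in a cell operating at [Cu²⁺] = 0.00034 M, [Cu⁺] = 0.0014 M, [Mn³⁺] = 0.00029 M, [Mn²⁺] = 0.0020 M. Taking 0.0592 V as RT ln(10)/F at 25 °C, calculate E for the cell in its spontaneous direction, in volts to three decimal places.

+1.337 V

Mn³⁺/Mn²⁺ is the cathode (higher E°), Cu²⁺/Cu⁺ the anode: E°cell = +1.52 − (+0.17) = +1.35 V, n = 1.
Overall: Mn³⁺(aq) + Cu⁺(aq) → Mn²⁺(aq) + Cu²⁺(aq)
Q = [Mn²⁺]·[Cu²⁺] / ([Mn³⁺]·[Cu⁺]); log Q = 0.224.
E = E° − (0.0592/n) log Q = +1.35 − (0.0592/1)(0.224) = +1.337 V.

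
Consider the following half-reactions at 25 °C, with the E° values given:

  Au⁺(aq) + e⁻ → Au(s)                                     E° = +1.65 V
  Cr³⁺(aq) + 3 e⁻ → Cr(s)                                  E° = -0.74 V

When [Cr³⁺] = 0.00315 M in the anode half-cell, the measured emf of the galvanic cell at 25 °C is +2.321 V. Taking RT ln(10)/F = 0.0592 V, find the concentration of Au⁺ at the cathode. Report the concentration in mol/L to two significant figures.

Au⁺/Au is the cathode, Cr³⁺/Cr the anode: E°cell = +2.39 V, n = 3.
Overall reaction: 3 Au⁺(aq) + Cr(s) → 3 Au(s) + Cr³⁺(aq); Q = [Cr³⁺]^1/[Au⁺]^3.
From E = E° − (0.0592/n) log Q: log Q = (E° − E)·n/0.0592 = (+2.39 − (+2.321))·3/0.0592 = 3.4966.
So 3·log[Au⁺] = 1·log(0.00315) − log Q = -2.5017 − (3.4966) = -5.9983; log[Au⁺] = -5.9983 / 3 = -1.9994; [Au⁺] = 10^(-1.9994) ≈ 0.010 M.

0.010 M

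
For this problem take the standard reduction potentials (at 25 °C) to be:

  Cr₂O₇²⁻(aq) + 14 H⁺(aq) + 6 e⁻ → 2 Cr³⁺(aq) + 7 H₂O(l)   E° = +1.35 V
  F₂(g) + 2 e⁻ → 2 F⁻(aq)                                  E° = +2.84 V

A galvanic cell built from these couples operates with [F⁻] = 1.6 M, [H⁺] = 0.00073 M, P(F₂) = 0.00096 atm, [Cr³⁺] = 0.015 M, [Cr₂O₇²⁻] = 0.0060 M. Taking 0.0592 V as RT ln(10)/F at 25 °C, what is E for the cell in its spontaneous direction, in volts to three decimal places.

F₂/F⁻ is the cathode (higher E°), Cr₂O₇²⁻/Cr³⁺ the anode: E°cell = +2.84 − (+1.35) = +1.49 V, n = 6.
Overall: 3 F₂(g) + 2 Cr³⁺(aq) + 7 H₂O(l) → 6 F⁻(aq) + Cr₂O₇²⁻(aq) + 14 H⁺(aq)
Q = [F⁻]^6·[Cr₂O₇²⁻]·[H⁺]^14 / (P(F₂)^3·[Cr³⁺]^2); log Q = -32.210.
E = E° − (0.0592/n) log Q = +1.49 − (0.0592/6)(-32.210) = +1.808 V.

+1.808 V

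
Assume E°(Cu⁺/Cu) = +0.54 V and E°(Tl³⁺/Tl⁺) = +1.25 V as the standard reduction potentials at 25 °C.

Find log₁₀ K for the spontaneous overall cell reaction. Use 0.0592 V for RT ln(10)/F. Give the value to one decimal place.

24.0

Cathode: Tl³⁺/Tl⁺; anode: Cu⁺/Cu. E°cell = +0.71 V, n = 2.
log K = nE°cell / 0.0592 = (2)(+0.71) / 0.0592 = 24.0.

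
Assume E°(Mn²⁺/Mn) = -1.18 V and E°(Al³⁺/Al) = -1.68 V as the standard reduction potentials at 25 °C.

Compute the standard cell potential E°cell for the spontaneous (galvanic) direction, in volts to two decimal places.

The Mn²⁺/Mn couple has the higher reduction potential, so it is the cathode; Al³⁺/Al is oxidised at the anode.
E°cell = E°(cathode) − E°(anode) = (-1.18) − (-1.68) = +0.50 V.

+0.50 V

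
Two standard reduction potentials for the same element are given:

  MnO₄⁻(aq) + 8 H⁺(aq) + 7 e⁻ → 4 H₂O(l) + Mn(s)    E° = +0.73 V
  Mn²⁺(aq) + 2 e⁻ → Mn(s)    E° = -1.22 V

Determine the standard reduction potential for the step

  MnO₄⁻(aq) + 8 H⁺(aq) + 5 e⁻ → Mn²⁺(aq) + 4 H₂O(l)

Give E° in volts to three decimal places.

Sequential free energies add, so n₃E°₃ = n₁E°₁ + n₂E°₂.
With n₃ = 7, and the known step contributing 2×(-1.22) V, the unknown satisfies 5·E° = 7×(+0.73) − 2×(-1.22) = +7.550.
E° = +7.550 / 5 = +1.510 V.

+1.510 V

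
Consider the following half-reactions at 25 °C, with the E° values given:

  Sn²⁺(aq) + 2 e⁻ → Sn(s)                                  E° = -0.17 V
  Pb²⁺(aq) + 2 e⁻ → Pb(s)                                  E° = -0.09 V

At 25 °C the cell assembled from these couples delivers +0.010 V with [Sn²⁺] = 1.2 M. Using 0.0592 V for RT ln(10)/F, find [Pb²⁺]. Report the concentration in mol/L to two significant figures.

0.0052 M

Pb²⁺/Pb is the cathode, Sn²⁺/Sn the anode: E°cell = +0.08 V, n = 2.
Overall reaction: Pb²⁺(aq) + Sn(s) → Pb(s) + Sn²⁺(aq); Q = [Sn²⁺]^1/[Pb²⁺]^1.
From E = E° − (0.0592/n) log Q: log Q = (E° − E)·n/0.0592 = (+0.08 − (+0.010))·2/0.0592 = 2.3649.
So 1·log[Pb²⁺] = 1·log(1.2) − log Q = 0.0792 − (2.3649) = -2.2857; [Pb²⁺] = 10^(-2.2857) ≈ 0.0052 M.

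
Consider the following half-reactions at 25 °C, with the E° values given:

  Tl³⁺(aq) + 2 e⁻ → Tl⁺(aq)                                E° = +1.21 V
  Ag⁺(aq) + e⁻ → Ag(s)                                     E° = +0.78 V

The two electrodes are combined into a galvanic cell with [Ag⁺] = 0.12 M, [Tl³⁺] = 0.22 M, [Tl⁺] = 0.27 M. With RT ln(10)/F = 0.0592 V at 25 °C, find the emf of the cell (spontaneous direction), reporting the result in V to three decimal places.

Tl³⁺/Tl⁺ is the cathode (higher E°), Ag⁺/Ag the anode: E°cell = +1.21 − (+0.78) = +0.43 V, n = 2.
Overall: Tl³⁺(aq) + 2 Ag(s) → Tl⁺(aq) + 2 Ag⁺(aq)
Q = [Tl⁺]·[Ag⁺]^2 / ([Tl³⁺]); log Q = -1.753.
E = E° − (0.0592/n) log Q = +0.43 − (0.0592/2)(-1.753) = +0.482 V.

+0.482 V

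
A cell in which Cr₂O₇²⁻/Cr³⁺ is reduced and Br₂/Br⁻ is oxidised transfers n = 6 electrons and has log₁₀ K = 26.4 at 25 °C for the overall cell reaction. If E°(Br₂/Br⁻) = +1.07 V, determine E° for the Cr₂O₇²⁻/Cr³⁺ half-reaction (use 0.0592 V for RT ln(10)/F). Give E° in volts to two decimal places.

+1.33 V

E°cell = (0.0592/n)·log K = (0.0592/6)(26.4) = +0.260 V.
Since Cr₂O₇²⁻/Cr³⁺ is the cathode and Br₂/Br⁻ the anode, E°cell = E°(Cr₂O₇²⁻/Cr³⁺) − E°(Br₂/Br⁻).
So E°(Cr₂O₇²⁻/Cr³⁺) = E°cell + E°(Br₂/Br⁻) = +0.260 + (+1.07) = +1.33 V.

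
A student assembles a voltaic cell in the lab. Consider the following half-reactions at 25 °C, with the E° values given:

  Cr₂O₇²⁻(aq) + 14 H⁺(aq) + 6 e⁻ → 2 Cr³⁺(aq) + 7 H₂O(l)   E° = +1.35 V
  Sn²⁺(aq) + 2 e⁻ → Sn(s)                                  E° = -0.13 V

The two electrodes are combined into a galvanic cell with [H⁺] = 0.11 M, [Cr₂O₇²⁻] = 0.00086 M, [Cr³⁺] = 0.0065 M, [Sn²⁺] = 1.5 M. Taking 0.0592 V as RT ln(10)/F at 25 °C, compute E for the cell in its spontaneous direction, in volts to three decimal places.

Cr₂O₇²⁻/Cr³⁺ is the cathode (higher E°), Sn²⁺/Sn the anode: E°cell = +1.35 − (-0.13) = +1.48 V, n = 6.
Overall: Cr₂O₇²⁻(aq) + 14 H⁺(aq) + 3 Sn(s) → 2 Cr³⁺(aq) + 7 H₂O(l) + 3 Sn²⁺(aq)
Q = [Cr³⁺]^2·[Sn²⁺]^3 / ([Cr₂O₇²⁻]·[H⁺]^14); log Q = 12.640.
E = E° − (0.0592/n) log Q = +1.48 − (0.0592/6)(12.640) = +1.355 V.

+1.355 V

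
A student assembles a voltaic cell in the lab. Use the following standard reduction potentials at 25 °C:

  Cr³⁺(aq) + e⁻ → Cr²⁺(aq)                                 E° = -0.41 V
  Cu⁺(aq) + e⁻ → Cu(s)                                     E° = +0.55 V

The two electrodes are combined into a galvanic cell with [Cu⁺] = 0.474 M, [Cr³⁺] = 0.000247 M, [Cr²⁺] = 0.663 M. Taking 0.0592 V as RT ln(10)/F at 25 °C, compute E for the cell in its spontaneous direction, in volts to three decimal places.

+1.144 V

Cu⁺/Cu is the cathode (higher E°), Cr³⁺/Cr²⁺ the anode: E°cell = +0.55 − (-0.41) = +0.96 V, n = 1.
Overall: Cu⁺(aq) + Cr²⁺(aq) → Cu(s) + Cr³⁺(aq)
Q = [Cr³⁺] / ([Cu⁺]·[Cr²⁺]); log Q = -3.105.
E = E° − (0.0592/n) log Q = +0.96 − (0.0592/1)(-3.105) = +1.144 V.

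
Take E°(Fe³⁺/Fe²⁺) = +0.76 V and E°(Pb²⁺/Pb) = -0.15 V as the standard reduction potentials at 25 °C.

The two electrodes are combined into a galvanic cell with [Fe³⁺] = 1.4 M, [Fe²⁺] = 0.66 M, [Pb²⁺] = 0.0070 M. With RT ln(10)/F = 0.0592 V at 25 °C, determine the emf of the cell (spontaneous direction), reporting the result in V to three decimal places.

+0.993 V

Fe³⁺/Fe²⁺ is the cathode (higher E°), Pb²⁺/Pb the anode: E°cell = +0.76 − (-0.15) = +0.91 V, n = 2.
Overall: 2 Fe³⁺(aq) + Pb(s) → 2 Fe²⁺(aq) + Pb²⁺(aq)
Q = [Fe²⁺]^2·[Pb²⁺] / ([Fe³⁺]^2); log Q = -2.808.
E = E° − (0.0592/n) log Q = +0.91 − (0.0592/2)(-2.808) = +0.993 V.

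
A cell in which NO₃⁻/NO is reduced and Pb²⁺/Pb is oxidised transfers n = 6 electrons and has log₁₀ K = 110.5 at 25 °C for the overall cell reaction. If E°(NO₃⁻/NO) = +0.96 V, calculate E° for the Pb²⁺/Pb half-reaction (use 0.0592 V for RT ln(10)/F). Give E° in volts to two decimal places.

-0.13 V

E°cell = (0.0592/n)·log K = (0.0592/6)(110.5) = +1.090 V.
Since NO₃⁻/NO is the cathode and Pb²⁺/Pb the anode, E°cell = E°(NO₃⁻/NO) − E°(Pb²⁺/Pb).
So E°(Pb²⁺/Pb) = E°(NO₃⁻/NO) − E°cell = (+0.96) − (+1.090) = -0.13 V.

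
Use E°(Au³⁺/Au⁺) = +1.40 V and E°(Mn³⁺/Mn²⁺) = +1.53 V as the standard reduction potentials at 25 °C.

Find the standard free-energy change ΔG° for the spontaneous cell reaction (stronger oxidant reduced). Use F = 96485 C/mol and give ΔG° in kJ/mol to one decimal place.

Mn³⁺/Mn²⁺ (E° = +1.53 V) is the cathode; Au³⁺/Au⁺ (E° = +1.40 V) is the anode, so E°cell = +0.13 V.
Balancing electrons gives n = 2 (lcm of 1 and 2).
ΔG° = −nFE° = −(2)(96485)(+0.13) = -25,086 J = -25.1 kJ/mol.

-25.1 kJ/mol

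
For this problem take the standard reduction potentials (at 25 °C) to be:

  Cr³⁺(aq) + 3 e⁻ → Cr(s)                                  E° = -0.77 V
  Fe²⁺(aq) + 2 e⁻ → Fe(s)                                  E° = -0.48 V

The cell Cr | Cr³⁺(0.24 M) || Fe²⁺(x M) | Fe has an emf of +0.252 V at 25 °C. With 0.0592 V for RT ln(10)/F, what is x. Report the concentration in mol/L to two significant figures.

Fe²⁺/Fe is the cathode, Cr³⁺/Cr the anode: E°cell = +0.29 V, n = 6.
Overall reaction: 3 Fe²⁺(aq) + 2 Cr(s) → 3 Fe(s) + 2 Cr³⁺(aq); Q = [Cr³⁺]^2/[Fe²⁺]^3.
From E = E° − (0.0592/n) log Q: log Q = (E° − E)·n/0.0592 = (+0.29 − (+0.252))·6/0.0592 = 3.8514.
So 3·log[Fe²⁺] = 2·log(0.24) − log Q = -1.2396 − (3.8514) = -5.0910; log[Fe²⁺] = -5.0910 / 3 = -1.6970; [Fe²⁺] = 10^(-1.6970) ≈ 0.020 M.

0.020 M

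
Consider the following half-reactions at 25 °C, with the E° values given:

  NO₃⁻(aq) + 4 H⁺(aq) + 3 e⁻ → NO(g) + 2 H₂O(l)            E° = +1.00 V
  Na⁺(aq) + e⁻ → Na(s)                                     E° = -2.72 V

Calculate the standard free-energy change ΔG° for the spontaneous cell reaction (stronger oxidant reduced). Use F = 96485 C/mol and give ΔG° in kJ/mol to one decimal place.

NO₃⁻/NO (E° = +1.00 V) is the cathode; Na⁺/Na (E° = -2.72 V) is the anode, so E°cell = +3.72 V.
Balancing electrons gives n = 3 (lcm of 3 and 1).
ΔG° = −nFE° = −(3)(96485)(+3.72) = -1,076,773 J = -1076.8 kJ/mol.

-1076.8 kJ/mol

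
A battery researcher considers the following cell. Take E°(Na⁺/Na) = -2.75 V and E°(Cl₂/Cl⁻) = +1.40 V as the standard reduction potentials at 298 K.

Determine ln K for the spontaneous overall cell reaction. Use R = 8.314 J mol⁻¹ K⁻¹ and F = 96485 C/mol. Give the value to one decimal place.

Cathode: Cl₂/Cl⁻; anode: Na⁺/Na. E°cell = (+1.40) − (-2.75) = +4.15 V, with n = 2.
ΔG° = −nFE° = −RT ln K, so ln K = nFE°/(RT) = (2)(96485)(+4.15) / ((8.314)(298)) = 323.230.

323.2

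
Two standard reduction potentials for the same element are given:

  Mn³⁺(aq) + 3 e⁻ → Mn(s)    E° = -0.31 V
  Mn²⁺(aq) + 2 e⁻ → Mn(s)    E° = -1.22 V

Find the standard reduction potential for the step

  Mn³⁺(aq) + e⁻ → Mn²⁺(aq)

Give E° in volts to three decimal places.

+1.510 V

Sequential free energies add, so n₃E°₃ = n₁E°₁ + n₂E°₂.
With n₃ = 3, and the known step contributing 2×(-1.22) V, the unknown satisfies 1·E° = 3×(-0.31) − 2×(-1.22) = +1.510.
E° = +1.510 / 1 = +1.510 V.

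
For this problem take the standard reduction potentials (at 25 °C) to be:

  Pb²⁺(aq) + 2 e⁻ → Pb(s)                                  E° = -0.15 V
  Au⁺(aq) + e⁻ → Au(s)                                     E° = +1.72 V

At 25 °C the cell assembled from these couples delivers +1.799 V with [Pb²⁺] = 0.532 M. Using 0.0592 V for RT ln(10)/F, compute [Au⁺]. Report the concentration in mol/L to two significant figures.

Au⁺/Au is the cathode, Pb²⁺/Pb the anode: E°cell = +1.87 V, n = 2.
Overall reaction: 2 Au⁺(aq) + Pb(s) → 2 Au(s) + Pb²⁺(aq); Q = [Pb²⁺]^1/[Au⁺]^2.
From E = E° − (0.0592/n) log Q: log Q = (E° − E)·n/0.0592 = (+1.87 − (+1.799))·2/0.0592 = 2.3986.
So 2·log[Au⁺] = 1·log(0.532) − log Q = -0.2741 − (2.3986) = -2.6727; log[Au⁺] = -2.6727 / 2 = -1.3363; [Au⁺] = 10^(-1.3363) ≈ 0.046 M.

0.046 M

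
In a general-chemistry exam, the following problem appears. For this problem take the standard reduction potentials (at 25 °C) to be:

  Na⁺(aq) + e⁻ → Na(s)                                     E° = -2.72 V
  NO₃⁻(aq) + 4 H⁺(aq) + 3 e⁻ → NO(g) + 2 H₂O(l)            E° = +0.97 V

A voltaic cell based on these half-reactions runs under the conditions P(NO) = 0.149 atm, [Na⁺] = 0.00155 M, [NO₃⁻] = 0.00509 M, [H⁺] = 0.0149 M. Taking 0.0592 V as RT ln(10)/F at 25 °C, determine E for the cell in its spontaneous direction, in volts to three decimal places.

NO₃⁻/NO is the cathode (higher E°), Na⁺/Na the anode: E°cell = +0.97 − (-2.72) = +3.69 V, n = 3.
Overall: NO₃⁻(aq) + 4 H⁺(aq) + 3 Na(s) → NO(g) + 2 H₂O(l) + 3 Na⁺(aq)
Q = P(NO)·[Na⁺]^3 / ([NO₃⁻]·[H⁺]^4); log Q = 0.345.
E = E° − (0.0592/n) log Q = +3.69 − (0.0592/3)(0.345) = +3.683 V.

+3.683 V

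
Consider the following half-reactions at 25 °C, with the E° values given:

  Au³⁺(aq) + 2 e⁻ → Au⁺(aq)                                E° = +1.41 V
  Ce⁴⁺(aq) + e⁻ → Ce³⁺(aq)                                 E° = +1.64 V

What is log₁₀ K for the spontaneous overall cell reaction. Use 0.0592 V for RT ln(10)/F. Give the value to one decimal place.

Cathode: Ce⁴⁺/Ce³⁺; anode: Au³⁺/Au⁺. E°cell = +0.23 V, n = 2.
log K = nE°cell / 0.0592 = (2)(+0.23) / 0.0592 = 7.8.

7.8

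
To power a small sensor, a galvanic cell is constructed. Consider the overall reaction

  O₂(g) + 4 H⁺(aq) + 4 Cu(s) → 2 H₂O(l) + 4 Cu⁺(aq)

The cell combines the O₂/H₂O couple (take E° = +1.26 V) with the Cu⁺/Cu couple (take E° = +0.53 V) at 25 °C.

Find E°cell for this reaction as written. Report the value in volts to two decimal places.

The O₂/H₂O couple has the higher reduction potential, so it is the cathode; Cu⁺/Cu is oxidised at the anode.
E°cell = E°(cathode) − E°(anode) = (+1.26) − (+0.53) = +0.73 V.
Since E°cell > 0, the reaction is spontaneous under standard conditions.

+0.73 V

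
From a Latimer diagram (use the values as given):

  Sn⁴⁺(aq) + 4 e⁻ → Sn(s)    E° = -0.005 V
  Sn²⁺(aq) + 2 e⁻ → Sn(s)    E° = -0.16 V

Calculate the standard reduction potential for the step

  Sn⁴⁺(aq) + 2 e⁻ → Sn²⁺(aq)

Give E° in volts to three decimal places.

+0.150 V

Sequential free energies add, so n₃E°₃ = n₁E°₁ + n₂E°₂.
With n₃ = 4, and the known step contributing 2×(-0.16) V, the unknown satisfies 2·E° = 4×(-0.005) − 2×(-0.16) = +0.300.
E° = +0.300 / 2 = +0.150 V.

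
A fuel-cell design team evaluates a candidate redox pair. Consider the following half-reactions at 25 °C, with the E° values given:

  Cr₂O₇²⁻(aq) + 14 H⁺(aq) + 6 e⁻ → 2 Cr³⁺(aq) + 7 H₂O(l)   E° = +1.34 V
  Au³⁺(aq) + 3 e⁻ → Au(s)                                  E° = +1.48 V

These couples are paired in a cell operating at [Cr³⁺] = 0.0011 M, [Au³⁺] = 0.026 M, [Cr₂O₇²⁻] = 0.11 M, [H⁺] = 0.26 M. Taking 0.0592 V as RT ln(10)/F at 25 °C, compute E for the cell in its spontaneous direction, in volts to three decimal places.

Au³⁺/Au is the cathode (higher E°), Cr₂O₇²⁻/Cr³⁺ the anode: E°cell = +1.48 − (+1.34) = +0.14 V, n = 6.
Overall: 2 Au³⁺(aq) + 2 Cr³⁺(aq) + 7 H₂O(l) → 2 Au(s) + Cr₂O₇²⁻(aq) + 14 H⁺(aq)
Q = [Cr₂O₇²⁻]·[H⁺]^14 / ([Au³⁺]^2·[Cr³⁺]^2); log Q = -0.062.
E = E° − (0.0592/n) log Q = +0.14 − (0.0592/6)(-0.062) = +0.141 V.

+0.141 V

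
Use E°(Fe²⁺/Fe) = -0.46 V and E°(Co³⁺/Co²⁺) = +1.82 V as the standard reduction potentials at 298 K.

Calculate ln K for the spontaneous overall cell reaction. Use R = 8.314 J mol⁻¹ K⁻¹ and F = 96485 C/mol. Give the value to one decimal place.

177.6

Cathode: Co³⁺/Co²⁺; anode: Fe²⁺/Fe. E°cell = (+1.82) − (-0.46) = +2.28 V, with n = 2.
ΔG° = −nFE° = −RT ln K, so ln K = nFE°/(RT) = (2)(96485)(+2.28) / ((8.314)(298)) = 177.582.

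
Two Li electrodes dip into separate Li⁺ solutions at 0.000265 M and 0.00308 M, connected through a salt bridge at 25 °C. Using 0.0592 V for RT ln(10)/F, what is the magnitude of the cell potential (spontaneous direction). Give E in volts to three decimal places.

+0.063 V

For a concentration cell E°cell = 0. The 0.00308 M side is the cathode (reduction is favoured where [Li⁺] is higher).
With n = 1, E = −(0.0592/1) log([Li⁺]ₐₙ/[Li⁺]꜀ₐₜ) = −(0.0592/1) log(0.000265/0.00308) = −(0.0592/1)(-1.065) = +0.063 V.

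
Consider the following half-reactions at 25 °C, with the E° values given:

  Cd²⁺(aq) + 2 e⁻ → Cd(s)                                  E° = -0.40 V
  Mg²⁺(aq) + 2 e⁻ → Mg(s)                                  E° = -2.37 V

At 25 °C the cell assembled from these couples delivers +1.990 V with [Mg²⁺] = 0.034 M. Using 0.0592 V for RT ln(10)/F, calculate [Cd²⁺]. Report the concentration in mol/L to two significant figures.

0.16 M

Cd²⁺/Cd is the cathode, Mg²⁺/Mg the anode: E°cell = +1.97 V, n = 2.
Overall reaction: Cd²⁺(aq) + Mg(s) → Cd(s) + Mg²⁺(aq); Q = [Mg²⁺]^1/[Cd²⁺]^1.
From E = E° − (0.0592/n) log Q: log Q = (E° − E)·n/0.0592 = (+1.97 − (+1.990))·2/0.0592 = -0.6757.
So 1·log[Cd²⁺] = 1·log(0.034) − log Q = -1.4685 − (-0.6757) = -0.7928; [Cd²⁺] = 10^(-0.7928) ≈ 0.16 M.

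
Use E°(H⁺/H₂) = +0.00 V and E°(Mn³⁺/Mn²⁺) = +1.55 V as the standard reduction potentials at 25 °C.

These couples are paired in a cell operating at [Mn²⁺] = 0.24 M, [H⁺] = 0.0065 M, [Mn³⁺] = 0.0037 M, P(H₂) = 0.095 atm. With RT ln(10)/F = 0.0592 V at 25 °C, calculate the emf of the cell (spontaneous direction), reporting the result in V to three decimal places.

Mn³⁺/Mn²⁺ is the cathode (higher E°), H⁺/H₂ the anode: E°cell = +1.55 − (+0.00) = +1.55 V, n = 2.
Overall: 2 Mn³⁺(aq) + H₂(g) → 2 Mn²⁺(aq) + 2 H⁺(aq)
Q = [Mn²⁺]^2·[H⁺]^2 / ([Mn³⁺]^2·P(H₂)); log Q = 0.272.
E = E° − (0.0592/n) log Q = +1.55 − (0.0592/2)(0.272) = +1.542 V.

+1.542 V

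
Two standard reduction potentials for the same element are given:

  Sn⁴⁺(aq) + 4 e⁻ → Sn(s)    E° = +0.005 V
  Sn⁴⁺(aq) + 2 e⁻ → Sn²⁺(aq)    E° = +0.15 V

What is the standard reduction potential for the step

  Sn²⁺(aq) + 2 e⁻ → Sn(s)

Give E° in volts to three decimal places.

-0.140 V

Sequential free energies add, so n₃E°₃ = n₁E°₁ + n₂E°₂.
With n₃ = 4, and the known step contributing 2×(+0.15) V, the unknown satisfies 2·E° = 4×(+0.005) − 2×(+0.15) = -0.280.
E° = -0.280 / 2 = -0.140 V.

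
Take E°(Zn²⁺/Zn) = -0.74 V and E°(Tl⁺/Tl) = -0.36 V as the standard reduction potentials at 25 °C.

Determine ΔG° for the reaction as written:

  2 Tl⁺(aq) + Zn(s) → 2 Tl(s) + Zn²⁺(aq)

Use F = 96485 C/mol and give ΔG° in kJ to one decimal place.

-73.3 kJ

As written, Tl⁺/Tl is reduced (cathode) and Zn²⁺/Zn is oxidised (anode), so E°cell = (-0.36) − (-0.74) = +0.38 V.
Balancing electrons gives n = 2.
ΔG° = −nFE° = −(2)(96485)(+0.38) = -73,329 J = -73.3 kJ.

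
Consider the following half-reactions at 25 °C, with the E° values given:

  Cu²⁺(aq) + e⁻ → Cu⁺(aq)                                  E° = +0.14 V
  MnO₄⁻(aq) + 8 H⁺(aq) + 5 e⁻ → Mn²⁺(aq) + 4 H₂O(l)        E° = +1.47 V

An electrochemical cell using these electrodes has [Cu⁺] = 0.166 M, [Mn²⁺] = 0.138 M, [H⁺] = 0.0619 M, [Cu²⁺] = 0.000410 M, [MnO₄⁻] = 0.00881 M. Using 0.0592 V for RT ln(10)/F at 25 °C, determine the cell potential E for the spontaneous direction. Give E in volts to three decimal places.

+1.356 V

MnO₄⁻/Mn²⁺ is the cathode (higher E°), Cu²⁺/Cu⁺ the anode: E°cell = +1.47 − (+0.14) = +1.33 V, n = 5.
Overall: MnO₄⁻(aq) + 8 H⁺(aq) + 5 Cu⁺(aq) → Mn²⁺(aq) + 4 H₂O(l) + 5 Cu²⁺(aq)
Q = [Mn²⁺]·[Cu²⁺]^5 / ([MnO₄⁻]·[H⁺]^8·[Cu⁺]^5); log Q = -2.175.
E = E° − (0.0592/n) log Q = +1.33 − (0.0592/5)(-2.175) = +1.356 V.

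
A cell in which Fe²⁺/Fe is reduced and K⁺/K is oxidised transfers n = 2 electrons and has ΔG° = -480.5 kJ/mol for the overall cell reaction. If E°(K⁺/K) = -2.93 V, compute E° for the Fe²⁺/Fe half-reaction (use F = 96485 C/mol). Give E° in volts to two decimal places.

-0.44 V

E°cell = −ΔG°/(nF) = −(-480.5×10³)/((2)(96485)) = +2.490 V.
Since Fe²⁺/Fe is the cathode and K⁺/K the anode, E°cell = E°(Fe²⁺/Fe) − E°(K⁺/K).
So E°(Fe²⁺/Fe) = E°cell + E°(K⁺/K) = +2.490 + (-2.93) = -0.44 V.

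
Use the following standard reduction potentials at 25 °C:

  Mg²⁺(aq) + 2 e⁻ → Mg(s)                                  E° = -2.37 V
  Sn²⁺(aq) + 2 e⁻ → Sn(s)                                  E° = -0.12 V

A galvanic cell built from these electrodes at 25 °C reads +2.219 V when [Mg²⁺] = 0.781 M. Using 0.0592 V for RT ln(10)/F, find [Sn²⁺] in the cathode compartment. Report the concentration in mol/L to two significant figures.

0.070 M

Sn²⁺/Sn is the cathode, Mg²⁺/Mg the anode: E°cell = +2.25 V, n = 2.
Overall reaction: Sn²⁺(aq) + Mg(s) → Sn(s) + Mg²⁺(aq); Q = [Mg²⁺]^1/[Sn²⁺]^1.
From E = E° − (0.0592/n) log Q: log Q = (E° − E)·n/0.0592 = (+2.25 − (+2.219))·2/0.0592 = 1.0473.
So 1·log[Sn²⁺] = 1·log(0.781) − log Q = -0.1073 − (1.0473) = -1.1546; [Sn²⁺] = 10^(-1.1546) ≈ 0.070 M.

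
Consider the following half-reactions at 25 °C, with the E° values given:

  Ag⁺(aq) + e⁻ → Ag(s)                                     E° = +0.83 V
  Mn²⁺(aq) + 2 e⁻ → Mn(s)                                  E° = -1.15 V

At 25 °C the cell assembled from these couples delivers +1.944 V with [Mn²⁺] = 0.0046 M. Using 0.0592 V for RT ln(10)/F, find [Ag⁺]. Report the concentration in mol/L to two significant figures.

0.017 M

Ag⁺/Ag is the cathode, Mn²⁺/Mn the anode: E°cell = +1.98 V, n = 2.
Overall reaction: 2 Ag⁺(aq) + Mn(s) → 2 Ag(s) + Mn²⁺(aq); Q = [Mn²⁺]^1/[Ag⁺]^2.
From E = E° − (0.0592/n) log Q: log Q = (E° − E)·n/0.0592 = (+1.98 − (+1.944))·2/0.0592 = 1.2162.
So 2·log[Ag⁺] = 1·log(0.0046) − log Q = -2.3372 − (1.2162) = -3.5534; log[Ag⁺] = -3.5534 / 2 = -1.7767; [Ag⁺] = 10^(-1.7767) ≈ 0.017 M.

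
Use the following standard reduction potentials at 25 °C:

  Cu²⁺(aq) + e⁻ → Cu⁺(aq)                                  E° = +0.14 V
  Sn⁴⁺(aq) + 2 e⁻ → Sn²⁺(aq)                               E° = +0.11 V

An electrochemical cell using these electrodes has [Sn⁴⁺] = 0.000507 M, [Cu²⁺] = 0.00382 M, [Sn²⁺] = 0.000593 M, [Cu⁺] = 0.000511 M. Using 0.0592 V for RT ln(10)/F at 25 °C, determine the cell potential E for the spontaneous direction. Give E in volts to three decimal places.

Cu²⁺/Cu⁺ is the cathode (higher E°), Sn⁴⁺/Sn²⁺ the anode: E°cell = +0.14 − (+0.11) = +0.03 V, n = 2.
Overall: 2 Cu²⁺(aq) + Sn²⁺(aq) → 2 Cu⁺(aq) + Sn⁴⁺(aq)
Q = [Cu⁺]^2·[Sn⁴⁺] / ([Cu²⁺]^2·[Sn²⁺]); log Q = -1.815.
E = E° − (0.0592/n) log Q = +0.03 − (0.0592/2)(-1.815) = +0.084 V.

+0.084 V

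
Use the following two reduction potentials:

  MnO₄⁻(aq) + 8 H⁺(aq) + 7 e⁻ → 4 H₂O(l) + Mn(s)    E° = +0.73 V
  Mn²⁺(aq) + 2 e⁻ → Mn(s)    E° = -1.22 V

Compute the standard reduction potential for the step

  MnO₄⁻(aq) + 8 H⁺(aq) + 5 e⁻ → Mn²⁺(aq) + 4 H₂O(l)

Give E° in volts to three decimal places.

Sequential free energies add, so n₃E°₃ = n₁E°₁ + n₂E°₂.
With n₃ = 7, and the known step contributing 2×(-1.22) V, the unknown satisfies 5·E° = 7×(+0.73) − 2×(-1.22) = +7.550.
E° = +7.550 / 5 = +1.510 V.

+1.510 V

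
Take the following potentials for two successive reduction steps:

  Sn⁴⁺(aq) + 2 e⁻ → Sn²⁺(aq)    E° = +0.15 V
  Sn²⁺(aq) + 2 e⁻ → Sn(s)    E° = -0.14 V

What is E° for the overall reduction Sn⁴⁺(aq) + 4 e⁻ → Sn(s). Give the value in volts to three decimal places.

+0.005 V

Since ΔG° = −nFE° is additive over sequential reductions, n₃E°₃ = n₁E°₁ + n₂E°₂.
E°₃ = (2×+0.15 + 2×-0.14) / 4 = (+0.020) / 4 = +0.005 V.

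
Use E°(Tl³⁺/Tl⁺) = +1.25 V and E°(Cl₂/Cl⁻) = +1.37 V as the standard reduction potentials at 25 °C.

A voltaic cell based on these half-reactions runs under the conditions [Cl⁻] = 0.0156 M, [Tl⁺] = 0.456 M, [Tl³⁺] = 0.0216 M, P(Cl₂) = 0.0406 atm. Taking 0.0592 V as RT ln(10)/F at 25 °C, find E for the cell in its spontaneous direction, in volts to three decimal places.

Cl₂/Cl⁻ is the cathode (higher E°), Tl³⁺/Tl⁺ the anode: E°cell = +1.37 − (+1.25) = +0.12 V, n = 2.
Overall: Cl₂(g) + Tl⁺(aq) → 2 Cl⁻(aq) + Tl³⁺(aq)
Q = [Cl⁻]^2·[Tl³⁺] / (P(Cl₂)·[Tl⁺]); log Q = -3.547.
E = E° − (0.0592/n) log Q = +0.12 − (0.0592/2)(-3.547) = +0.225 V.

+0.225 V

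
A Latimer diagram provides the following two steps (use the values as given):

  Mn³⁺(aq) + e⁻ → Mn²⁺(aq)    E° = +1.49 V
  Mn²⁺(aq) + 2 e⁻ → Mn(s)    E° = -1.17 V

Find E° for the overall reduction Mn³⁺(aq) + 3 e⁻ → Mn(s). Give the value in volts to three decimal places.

-0.283 V

Adding the free-energy changes (−nFE°) of the two steps gives −n₃FE°₃ = −n₁FE°₁ − n₂FE°₂.
E°₃ = (1×+1.49 + 2×-1.17) / 3 = (-0.850) / 3 = -0.283 V.
Simply averaging or adding the two E° values would be wrong; the electron-weighted sum is required.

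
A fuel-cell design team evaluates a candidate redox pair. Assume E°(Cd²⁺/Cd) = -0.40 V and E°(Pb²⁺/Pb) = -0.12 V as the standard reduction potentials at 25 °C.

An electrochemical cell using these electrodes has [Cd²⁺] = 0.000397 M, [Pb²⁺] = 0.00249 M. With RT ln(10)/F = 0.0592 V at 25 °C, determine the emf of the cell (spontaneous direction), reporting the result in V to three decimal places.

Pb²⁺/Pb is the cathode (higher E°), Cd²⁺/Cd the anode: E°cell = -0.12 − (-0.40) = +0.28 V, n = 2.
Overall: Pb²⁺(aq) + Cd(s) → Pb(s) + Cd²⁺(aq)
Q = [Cd²⁺] / ([Pb²⁺]); log Q = -0.797.
E = E° − (0.0592/n) log Q = +0.28 − (0.0592/2)(-0.797) = +0.304 V.

+0.304 V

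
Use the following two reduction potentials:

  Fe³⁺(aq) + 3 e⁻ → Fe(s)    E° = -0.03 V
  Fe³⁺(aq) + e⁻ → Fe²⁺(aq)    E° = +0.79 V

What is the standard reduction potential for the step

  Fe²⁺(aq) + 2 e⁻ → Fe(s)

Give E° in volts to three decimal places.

-0.440 V

Sequential free energies add, so n₃E°₃ = n₁E°₁ + n₂E°₂.
With n₃ = 3, and the known step contributing 1×(+0.79) V, the unknown satisfies 2·E° = 3×(-0.03) − 1×(+0.79) = -0.880.
E° = -0.880 / 2 = -0.440 V.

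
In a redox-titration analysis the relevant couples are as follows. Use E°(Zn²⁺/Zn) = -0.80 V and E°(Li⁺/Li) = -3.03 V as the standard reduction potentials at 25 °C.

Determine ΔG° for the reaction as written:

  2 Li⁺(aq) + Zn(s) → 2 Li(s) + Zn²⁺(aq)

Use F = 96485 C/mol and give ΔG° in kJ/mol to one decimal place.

As written, Li⁺/Li is reduced (cathode) and Zn²⁺/Zn is oxidised (anode), so E°cell = (-3.03) − (-0.80) = -2.23 V.
Balancing electrons gives n = 2.
ΔG° = −nFE° = −(2)(96485)(-2.23) = 430,323 J = +430.3 kJ/mol.

+430.3 kJ/mol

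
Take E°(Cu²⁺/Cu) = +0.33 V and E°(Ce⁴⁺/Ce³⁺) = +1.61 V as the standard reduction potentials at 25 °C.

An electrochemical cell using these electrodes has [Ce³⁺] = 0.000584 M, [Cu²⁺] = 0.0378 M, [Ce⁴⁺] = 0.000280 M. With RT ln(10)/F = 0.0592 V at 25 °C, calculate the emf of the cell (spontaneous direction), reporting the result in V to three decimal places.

+1.303 V

Ce⁴⁺/Ce³⁺ is the cathode (higher E°), Cu²⁺/Cu the anode: E°cell = +1.61 − (+0.33) = +1.28 V, n = 2.
Overall: 2 Ce⁴⁺(aq) + Cu(s) → 2 Ce³⁺(aq) + Cu²⁺(aq)
Q = [Ce³⁺]^2·[Cu²⁺] / ([Ce⁴⁺]^2); log Q = -0.784.
E = E° − (0.0592/n) log Q = +1.28 − (0.0592/2)(-0.784) = +1.303 V.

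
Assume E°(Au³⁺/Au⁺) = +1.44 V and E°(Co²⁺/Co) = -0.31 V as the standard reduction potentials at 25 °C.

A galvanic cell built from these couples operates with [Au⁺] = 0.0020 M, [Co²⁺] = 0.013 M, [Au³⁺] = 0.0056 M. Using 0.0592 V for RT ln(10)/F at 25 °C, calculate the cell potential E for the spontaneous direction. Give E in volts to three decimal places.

Au³⁺/Au⁺ is the cathode (higher E°), Co²⁺/Co the anode: E°cell = +1.44 − (-0.31) = +1.75 V, n = 2.
Overall: Au³⁺(aq) + Co(s) → Au⁺(aq) + Co²⁺(aq)
Q = [Au⁺]·[Co²⁺] / ([Au³⁺]); log Q = -2.333.
E = E° − (0.0592/n) log Q = +1.75 − (0.0592/2)(-2.333) = +1.819 V.

+1.819 V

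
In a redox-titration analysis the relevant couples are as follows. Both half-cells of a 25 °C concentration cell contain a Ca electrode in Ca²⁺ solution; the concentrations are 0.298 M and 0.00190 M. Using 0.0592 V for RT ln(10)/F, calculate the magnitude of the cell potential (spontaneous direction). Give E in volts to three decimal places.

For a concentration cell E°cell = 0. The 0.298 M side is the cathode (reduction is favoured where [Ca²⁺] is higher).
With n = 2, E = −(0.0592/2) log([Ca²⁺]ₐₙ/[Ca²⁺]꜀ₐₜ) = −(0.0592/2) log(0.0019/0.298) = −(0.0592/2)(-2.195) = +0.065 V.

+0.065 V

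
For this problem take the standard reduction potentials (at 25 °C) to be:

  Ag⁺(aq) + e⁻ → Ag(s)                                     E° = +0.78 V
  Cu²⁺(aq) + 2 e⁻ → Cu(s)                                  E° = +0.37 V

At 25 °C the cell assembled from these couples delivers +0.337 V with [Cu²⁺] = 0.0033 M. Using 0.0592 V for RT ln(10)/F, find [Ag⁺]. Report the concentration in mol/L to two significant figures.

Ag⁺/Ag is the cathode, Cu²⁺/Cu the anode: E°cell = +0.41 V, n = 2.
Overall reaction: 2 Ag⁺(aq) + Cu(s) → 2 Ag(s) + Cu²⁺(aq); Q = [Cu²⁺]^1/[Ag⁺]^2.
From E = E° − (0.0592/n) log Q: log Q = (E° − E)·n/0.0592 = (+0.41 − (+0.337))·2/0.0592 = 2.4662.
So 2·log[Ag⁺] = 1·log(0.0033) − log Q = -2.4815 − (2.4662) = -4.9477; log[Ag⁺] = -4.9477 / 2 = -2.4739; [Ag⁺] = 10^(-2.4739) ≈ 0.0034 M.

0.0034 M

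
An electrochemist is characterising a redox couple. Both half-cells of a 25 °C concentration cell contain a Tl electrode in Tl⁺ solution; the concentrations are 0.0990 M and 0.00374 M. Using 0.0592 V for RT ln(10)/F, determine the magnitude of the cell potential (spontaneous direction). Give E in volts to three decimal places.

+0.084 V

For a concentration cell E°cell = 0. The 0.0990 M side is the cathode (reduction is favoured where [Tl⁺] is higher).
With n = 1, E = −(0.0592/1) log([Tl⁺]ₐₙ/[Tl⁺]꜀ₐₜ) = −(0.0592/1) log(0.00374/0.099) = −(0.0592/1)(-1.423) = +0.084 V.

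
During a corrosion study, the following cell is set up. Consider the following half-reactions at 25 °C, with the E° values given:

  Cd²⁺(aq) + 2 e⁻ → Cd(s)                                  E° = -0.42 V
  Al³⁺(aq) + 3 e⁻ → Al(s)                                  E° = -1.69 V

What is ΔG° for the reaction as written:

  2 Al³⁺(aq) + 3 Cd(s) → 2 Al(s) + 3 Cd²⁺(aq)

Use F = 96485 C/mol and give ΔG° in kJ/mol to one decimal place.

+735.2 kJ/mol

As written, Al³⁺/Al is reduced (cathode) and Cd²⁺/Cd is oxidised (anode), so E°cell = (-1.69) − (-0.42) = -1.27 V.
Balancing electrons gives n = 6.
ΔG° = −nFE° = −(6)(96485)(-1.27) = 735,216 J = +735.2 kJ/mol.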